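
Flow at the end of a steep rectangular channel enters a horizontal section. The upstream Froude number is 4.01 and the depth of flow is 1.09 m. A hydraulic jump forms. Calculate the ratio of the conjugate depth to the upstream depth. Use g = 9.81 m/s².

Fr₁ = 4.01 (given).
Bélanger equation: y₂/y₁ = ½[√(1 + 8Fr₁²) − 1] = ½[√129.6 − 1] = 5.19.

y₂/y₁ = 5.19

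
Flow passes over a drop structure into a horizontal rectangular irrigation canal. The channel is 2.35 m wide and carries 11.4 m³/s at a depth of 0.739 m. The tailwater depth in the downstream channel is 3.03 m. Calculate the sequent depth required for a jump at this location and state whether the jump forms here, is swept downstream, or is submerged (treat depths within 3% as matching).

q = Q/b = 11.4/2.35 = 4.85 m²/s; V₁ = q/y₁ = 6.56 m/s. Fr₁ = V₁/√(g·y₁) = 2.44.
Bélanger equation: y₂/y₁ = ½[√(1 + 8Fr₁²) − 1] = ½[√48.55 − 1] = 2.98.
y₂ = 2.98 × 0.739 = 2.21 m.
Tailwater y_tw = 3.03 m: y_tw > y₂, so the jump is submerged.

y₂ = 2.21 m; the jump is submerged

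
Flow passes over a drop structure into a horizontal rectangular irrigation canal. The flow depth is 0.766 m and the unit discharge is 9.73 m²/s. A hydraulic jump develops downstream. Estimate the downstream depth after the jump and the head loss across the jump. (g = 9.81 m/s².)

V₁ = q/y₁ = 9.73/0.766 = 12.7 m/s. Fr₁ = V₁/√(g·y₁) = 12.7/√(9.81×0.766) = 4.63.
From the momentum equation for a rectangular channel, y₂/y₁ = ½[√(1 + 8Fr₁²) − 1] = ½[√172.8 − 1] = 6.07.
y₂ = 6.07 × 0.766 = 4.65 m.
Head loss: ΔE = (y₂ − y₁)³/(4y₁y₂) = (4.65 − 0.766)³/(4×0.766×4.65) = 58.7/14.3 = 4.12 m.

y₂ = 4.65 m; ΔE = 4.12 m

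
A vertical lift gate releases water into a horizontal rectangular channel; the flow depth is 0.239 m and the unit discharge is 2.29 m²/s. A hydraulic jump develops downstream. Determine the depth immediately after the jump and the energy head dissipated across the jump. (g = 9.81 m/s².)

y₂ = 2.00 m; ΔE = 2.85 m

V₁ = q/y₁ = 2.29/0.239 = 9.58 m/s. Fr₁ = V₁/√(g·y₁) = 9.58/√(9.81×0.239) = 6.26.
Bélanger equation: y₂/y₁ = ½[√(1 + 8Fr₁²) − 1] = ½[√314.3 − 1] = 8.36.
y₂ = 8.36 × 0.239 = 2.00 m.
Head loss: ΔE = (y₂ − y₁)³/(4y₁y₂) = (2.00 − 0.239)³/(4×0.239×2.00) = 5.45/1.91 = 2.85 m.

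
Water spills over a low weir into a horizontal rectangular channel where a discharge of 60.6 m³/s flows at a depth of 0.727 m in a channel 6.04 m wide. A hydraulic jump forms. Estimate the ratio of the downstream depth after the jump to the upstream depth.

y₂/y₁ = 6.83

q = Q/b = 60.6/6.04 = 10.0 m²/s; V₁ = q/y₁ = 13.8 m/s. Fr₁ = V₁/√(g·y₁) = 5.17.
Conjugate-depth relation: y₂/y₁ = ½[√(1 + 8Fr₁²) − 1] = ½[√214.6 − 1] = 6.83.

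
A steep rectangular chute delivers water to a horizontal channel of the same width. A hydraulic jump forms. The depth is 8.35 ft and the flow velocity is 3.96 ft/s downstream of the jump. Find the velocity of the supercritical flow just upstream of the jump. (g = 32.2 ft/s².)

V₁ = 37.5 ft/s

Fr₂ = V₂/√(g·y₂) = 3.96/√(32.2×8.35) = 0.242.
The Bélanger relation is symmetric: y₁/y₂ = ½[√(1 + 8Fr₂²) − 1] = ½[√1.467 − 1] = 0.106.
y₁ = 0.106 × 8.35 = 0.881 ft.
V₁ = q/y₁ = 33.1/0.881 = 37.5 ft/s.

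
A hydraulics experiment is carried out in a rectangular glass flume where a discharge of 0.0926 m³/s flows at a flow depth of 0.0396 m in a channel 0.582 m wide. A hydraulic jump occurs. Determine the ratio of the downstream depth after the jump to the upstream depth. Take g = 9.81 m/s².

y₂/y₁ = 8.63

q = Q/b = 0.0926/0.582 = 0.159 m²/s; V₁ = q/y₁ = 4.02 m/s. Fr₁ = V₁/√(g·y₁) = 6.45.
Bélanger equation: y₂/y₁ = ½[√(1 + 8Fr₁²) − 1] = ½[√333.4 − 1] = 8.63.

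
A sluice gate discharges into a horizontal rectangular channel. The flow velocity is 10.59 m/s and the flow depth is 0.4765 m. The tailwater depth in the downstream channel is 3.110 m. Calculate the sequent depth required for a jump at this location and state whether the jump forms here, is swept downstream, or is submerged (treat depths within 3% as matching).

Fr₁ = V₁/√(g·y₁) = 10.59/√(9.81×0.4765) = 4.898.
Sequent-depth ratio: y₂/y₁ = ½[√(1 + 8Fr₁²) − 1] = ½[√192.93 − 1] = 6.445.
y₂ = 6.445 × 0.4765 = 3.071 m.
Tailwater y_tw = 3.110 m: y_tw ≈ y₂, so the jump forms here.

y₂ = 3.071 m; the jump forms here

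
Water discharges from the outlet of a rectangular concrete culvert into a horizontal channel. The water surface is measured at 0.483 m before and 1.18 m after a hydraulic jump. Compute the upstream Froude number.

Fr₁ = 2.05

For a rectangular channel the momentum equation gives q² = ½·g·y₁·y₂·(y₁ + y₂) = ½×9.81×0.483×1.18×1.66 = 4.65.
q = √4.65 = 2.16 m²/s.
V₁ = q/y₁ = 4.46 m/s; Fr₁ = V₁/√(g·y₁) = 2.05.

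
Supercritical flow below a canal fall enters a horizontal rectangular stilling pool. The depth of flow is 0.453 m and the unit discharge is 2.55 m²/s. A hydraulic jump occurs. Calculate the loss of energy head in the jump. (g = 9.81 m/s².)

V₁ = q/y₁ = 2.55/0.453 = 5.63 m/s. Fr₁ = V₁/√(g·y₁) = 5.63/√(9.81×0.453) = 2.67.
Bélanger equation: y₂/y₁ = ½[√(1 + 8Fr₁²) − 1] = ½[√58.04 − 1] = 3.31.
y₂ = 3.31 × 0.453 = 1.50 m.
Head loss: ΔE = (y₂ − y₁)³/(4y₁y₂) = (1.50 − 0.453)³/(4×0.453×1.50) = 1.14/2.72 = 0.421 m.

ΔE = 0.421 m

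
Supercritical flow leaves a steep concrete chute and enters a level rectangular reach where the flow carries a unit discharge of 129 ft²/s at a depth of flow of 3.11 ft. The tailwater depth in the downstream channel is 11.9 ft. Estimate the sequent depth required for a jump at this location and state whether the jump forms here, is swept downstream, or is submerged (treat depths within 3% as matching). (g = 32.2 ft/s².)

y₂ = 16.7 ft; the jump is swept downstream

V₁ = q/y₁ = 129/3.11 = 41.5 ft/s. Fr₁ = V₁/√(g·y₁) = 41.5/√(32.2×3.11) = 4.14.
Conjugate-depth relation: y₂/y₁ = ½[√(1 + 8Fr₁²) − 1] = ½[√138.4 − 1] = 5.38.
y₂ = 5.38 × 3.11 = 16.7 ft.
Tailwater y_tw = 11.9 ft: y_tw < y₂, so the jump is swept downstream.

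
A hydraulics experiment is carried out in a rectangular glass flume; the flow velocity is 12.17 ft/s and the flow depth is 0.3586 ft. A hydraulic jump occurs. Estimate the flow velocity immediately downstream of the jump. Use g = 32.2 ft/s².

V₂ = 2.652 ft/s

Fr₁ = V₁/√(g·y₁) = 12.17/√(32.2×0.3586) = 3.581.
By Bélanger, y₂/y₁ = ½[√(1 + 8Fr₁²) − 1] = ½[√103.61 − 1] = 4.590.
y₂ = 4.590 × 0.3586 = 1.646 ft.
q = V₁·y₁ = 12.17 × 0.3586 = 4.364 ft²/s.
V₂ = q/y₂ = 4.364/1.646 = 2.652 ft/s.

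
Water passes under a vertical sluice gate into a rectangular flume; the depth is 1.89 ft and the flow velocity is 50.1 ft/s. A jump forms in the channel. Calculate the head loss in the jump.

Fr₁ = V₁/√(g·y₁) = 50.1/√(32.2×1.89) = 6.42.
Bélanger equation: y₂/y₁ = ½[√(1 + 8Fr₁²) − 1] = ½[√330.9 − 1] = 8.60.
y₂ = 8.60 × 1.89 = 16.2 ft.
q = V₁·y₁ = 50.1 × 1.89 = 94.7 ft²/s. V₂ = q/y₂ = 94.7/16.2 = 5.83 ft/s. E₁ = y₁ + V₁²/2g = 40.9 ft; E₂ = y₂ + V₂²/2g = 16.8 ft. ΔE = E₁ − E₂ = 24.1 ft.

ΔE = 24.1 ft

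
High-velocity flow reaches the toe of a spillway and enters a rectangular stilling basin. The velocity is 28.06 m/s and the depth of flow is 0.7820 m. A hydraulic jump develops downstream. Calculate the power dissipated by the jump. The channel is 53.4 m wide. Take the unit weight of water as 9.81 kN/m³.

Fr₁ = V₁/√(g·y₁) = 28.06/√(9.81×0.7820) = 10.13.
Sequent-depth ratio: y₂/y₁ = ½[√(1 + 8Fr₁²) − 1] = ½[√822.09 − 1] = 13.84.
y₂ = 13.84 × 0.7820 = 10.82 m.
Head loss: ΔE = (y₂ − y₁)³/(4y₁y₂) = (10.82 − 0.7820)³/(4×0.7820×10.82) = 1011/33.84 = 29.88 m.
q = V₁·y₁ = 28.06 × 0.7820 = 21.94 m²/s. Q = q·b = 21.94 × 53.4 = 1172 m³/s. P = γ·Q·ΔE = 9.81 × 1172 × 29.88 = 343505 kW.

P = 343505 kW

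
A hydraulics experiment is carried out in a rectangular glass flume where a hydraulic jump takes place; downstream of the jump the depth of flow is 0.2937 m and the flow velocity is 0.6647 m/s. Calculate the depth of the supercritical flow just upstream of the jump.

Fr₂ = V₂/√(g·y₂) = 0.6647/√(9.81×0.2937) = 0.3916.
The Bélanger relation is symmetric: y₁/y₂ = ½[√(1 + 8Fr₂²) − 1] = ½[√2.2268 − 1] = 0.2461.
y₁ = 0.2461 × 0.2937 = 0.07229 m.

y₁ = 0.07229 m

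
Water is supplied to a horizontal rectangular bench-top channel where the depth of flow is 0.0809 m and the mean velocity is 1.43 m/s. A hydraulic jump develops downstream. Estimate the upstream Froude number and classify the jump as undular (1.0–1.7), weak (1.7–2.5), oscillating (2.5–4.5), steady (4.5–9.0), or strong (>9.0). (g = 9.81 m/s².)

Fr₁ = V₁/√(g·y₁) = 1.43/√(9.81×0.0809) = 1.61.
Fr₁ = 1.61 lies in the undular range.

Fr₁ = 1.61; undular jump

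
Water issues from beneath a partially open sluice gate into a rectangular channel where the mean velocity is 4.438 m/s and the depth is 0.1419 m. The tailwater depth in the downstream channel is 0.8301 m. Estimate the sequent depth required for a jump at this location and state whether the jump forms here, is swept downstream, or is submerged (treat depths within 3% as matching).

y₂ = 0.6872 m; the jump is submerged

Fr₁ = V₁/√(g·y₁) = 4.438/√(9.81×0.1419) = 3.762.
Conjugate-depth relation: y₂/y₁ = ½[√(1 + 8Fr₁²) − 1] = ½[√114.19 − 1] = 4.843.
y₂ = 4.843 × 0.1419 = 0.6872 m.
Tailwater y_tw = 0.8301 m: y_tw > y₂, so the jump is submerged.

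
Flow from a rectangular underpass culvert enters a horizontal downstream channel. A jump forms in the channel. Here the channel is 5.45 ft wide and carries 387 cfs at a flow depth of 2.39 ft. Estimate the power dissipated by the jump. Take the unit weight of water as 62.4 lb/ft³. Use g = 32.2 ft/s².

q = Q/b = 387/5.45 = 71.0 ft²/s; V₁ = q/y₁ = 29.7 ft/s. Fr₁ = V₁/√(g·y₁) = 3.39.
Conjugate-depth relation: y₂/y₁ = ½[√(1 + 8Fr₁²) − 1] = ½[√92.76 − 1] = 4.32.
y₂ = 4.32 × 2.39 = 10.3 ft.
V₂ = q/y₂ = 71.0/10.3 = 6.88 ft/s. E₁ = y₁ + V₁²/2g = 16.1 ft; E₂ = y₂ + V₂²/2g = 11.1 ft. ΔE = E₁ − E₂ = 5.05 ft.
P = γ·Q·ΔE/550 = 62.4 × 387 × 5.05 / 550 = 222 hp.

P = 222 hp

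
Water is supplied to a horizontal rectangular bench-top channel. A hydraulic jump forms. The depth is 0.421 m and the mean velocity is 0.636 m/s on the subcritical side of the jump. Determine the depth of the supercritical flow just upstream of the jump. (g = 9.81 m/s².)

Fr₂ = V₂/√(g·y₂) = 0.636/√(9.81×0.421) = 0.313.
The Bélanger relation is symmetric: y₁/y₂ = ½[√(1 + 8Fr₂²) − 1] = ½[√1.784 − 1] = 0.168.
y₁ = 0.168 × 0.421 = 0.0706 m.

y₁ = 0.0706 m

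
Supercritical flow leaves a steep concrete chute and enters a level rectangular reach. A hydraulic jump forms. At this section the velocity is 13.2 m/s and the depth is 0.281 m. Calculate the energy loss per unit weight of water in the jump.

Fr₁ = V₁/√(g·y₁) = 13.2/√(9.81×0.281) = 7.95.
Bélanger equation: y₂/y₁ = ½[√(1 + 8Fr₁²) − 1] = ½[√506.7 − 1] = 10.8.
y₂ = 10.8 × 0.281 = 3.02 m.
Head loss: ΔE = (y₂ − y₁)³/(4y₁y₂) = (3.02 − 0.281)³/(4×0.281×3.02) = 20.6/3.40 = 6.06 m.

ΔE = 6.06 m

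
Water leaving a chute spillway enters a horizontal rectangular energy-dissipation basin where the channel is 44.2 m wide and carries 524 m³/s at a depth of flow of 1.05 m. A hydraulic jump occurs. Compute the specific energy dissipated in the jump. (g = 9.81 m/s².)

ΔE = 2.50 m

q = Q/b = 524/44.2 = 11.9 m²/s; V₁ = q/y₁ = 11.3 m/s. Fr₁ = V₁/√(g·y₁) = 3.52.
From the momentum equation for a rectangular channel, y₂/y₁ = ½[√(1 + 8Fr₁²) − 1] = ½[√100.0 − 1] = 4.50.
y₂ = 4.50 × 1.05 = 4.73 m.
V₂ = q/y₂ = 11.9/4.73 = 2.51 m/s. E₁ = y₁ + V₁²/2g = 7.55 m; E₂ = y₂ + V₂²/2g = 5.05 m. ΔE = E₁ − E₂ = 2.50 m.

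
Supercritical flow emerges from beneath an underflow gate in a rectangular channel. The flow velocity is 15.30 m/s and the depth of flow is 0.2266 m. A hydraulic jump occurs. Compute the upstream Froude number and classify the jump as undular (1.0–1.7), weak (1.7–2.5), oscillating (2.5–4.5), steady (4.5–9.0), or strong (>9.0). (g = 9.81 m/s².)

Fr₁ = 10.26; strong jump

Fr₁ = V₁/√(g·y₁) = 15.30/√(9.81×0.2266) = 10.26.
Fr₁ = 10.26 lies in the strong range.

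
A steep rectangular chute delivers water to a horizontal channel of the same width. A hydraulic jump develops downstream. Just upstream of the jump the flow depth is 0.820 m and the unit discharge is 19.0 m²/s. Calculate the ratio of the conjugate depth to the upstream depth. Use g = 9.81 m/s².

V₁ = q/y₁ = 19.0/0.820 = 23.2 m/s. Fr₁ = V₁/√(g·y₁) = 23.2/√(9.81×0.820) = 8.17.
Conjugate-depth relation: y₂/y₁ = ½[√(1 + 8Fr₁²) − 1] = ½[√534.9 − 1] = 11.1.

y₂/y₁ = 11.1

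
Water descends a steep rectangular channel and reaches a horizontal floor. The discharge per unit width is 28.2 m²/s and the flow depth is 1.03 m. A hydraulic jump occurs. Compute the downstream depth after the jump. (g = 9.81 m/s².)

y₂ = 12.0 m

V₁ = q/y₁ = 28.2/1.03 = 27.4 m/s. Fr₁ = V₁/√(g·y₁) = 27.4/√(9.81×1.03) = 8.61.
From the momentum equation for a rectangular channel, y₂/y₁ = ½[√(1 + 8Fr₁²) − 1] = ½[√594.5 − 1] = 11.7.
y₂ = 11.7 × 1.03 = 12.0 m.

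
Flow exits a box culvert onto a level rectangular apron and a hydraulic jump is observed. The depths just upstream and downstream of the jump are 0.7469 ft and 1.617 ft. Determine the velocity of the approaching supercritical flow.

V₁ = 9.077 ft/s

For a rectangular channel the momentum equation gives q² = ½·g·y₁·y₂·(y₁ + y₂) = ½×32.2×0.7469×1.617×2.364 = 45.97.
q = √45.97 = 6.780 ft²/s.
V₁ = q/y₁ = 6.780/0.7469 = 9.077 ft/s.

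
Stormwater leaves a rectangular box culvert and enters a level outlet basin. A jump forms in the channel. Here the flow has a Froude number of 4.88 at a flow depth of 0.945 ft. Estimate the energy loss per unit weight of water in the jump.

Fr₁ = 4.88 (given).
Sequent-depth ratio: y₂/y₁ = ½[√(1 + 8Fr₁²) − 1] = ½[√191.5 − 1] = 6.42.
y₂ = 6.42 × 0.945 = 6.07 ft.
V₁ = Fr₁·√(g·y₁) = 4.88×√(32.2×0.945) = 26.9 ft/s; q = V₁·y₁ = 25.4 ft²/s. V₂ = q/y₂ = 25.4/6.07 = 4.19 ft/s. E₁ = y₁ + V₁²/2g = 12.2 ft; E₂ = y₂ + V₂²/2g = 6.34 ft. ΔE = E₁ − E₂ = 5.86 ft.

ΔE = 5.86 ft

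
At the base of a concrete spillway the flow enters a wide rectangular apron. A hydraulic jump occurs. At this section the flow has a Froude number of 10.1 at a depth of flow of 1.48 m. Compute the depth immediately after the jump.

y₂ = 20.4 m

Fr₁ = 10.1 (given).
Bélanger equation: y₂/y₁ = ½[√(1 + 8Fr₁²) − 1] = ½[√817.1 − 1] = 13.8.
y₂ = 13.8 × 1.48 = 20.4 m.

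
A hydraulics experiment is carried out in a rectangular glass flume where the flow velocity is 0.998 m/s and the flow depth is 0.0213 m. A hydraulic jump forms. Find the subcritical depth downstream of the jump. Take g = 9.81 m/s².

Fr₁ = V₁/√(g·y₁) = 0.998/√(9.81×0.0213) = 2.18.
By Bélanger, y₂/y₁ = ½[√(1 + 8Fr₁²) − 1] = ½[√39.13 − 1] = 2.63.
y₂ = 2.63 × 0.0213 = 0.0560 m.

y₂ = 0.0560 m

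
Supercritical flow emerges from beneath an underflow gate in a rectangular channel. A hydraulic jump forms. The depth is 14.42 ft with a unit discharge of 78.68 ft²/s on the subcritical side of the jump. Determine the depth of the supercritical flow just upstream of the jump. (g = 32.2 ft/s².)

V₂ = q/y₂ = 78.68/14.42 = 5.456 ft/s; Fr₂ = V₂/√(g·y₂) = 0.2532.
From the momentum equation (using Fr₂), y₁/y₂ = ½[√(1 + 8Fr₂²) − 1] = ½[√1.5129 − 1] = 0.1150.
y₁ = 0.1150 × 14.42 = 1.658 ft.

y₁ = 1.658 ft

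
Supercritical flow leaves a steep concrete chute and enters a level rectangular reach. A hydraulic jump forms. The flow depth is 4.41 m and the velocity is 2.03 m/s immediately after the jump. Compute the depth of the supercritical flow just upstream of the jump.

y₁ = 0.722 m

Fr₂ = V₂/√(g·y₂) = 2.03/√(9.81×4.41) = 0.309.
Applying the sequent-depth relation in reverse, y₁/y₂ = ½[√(1 + 8Fr₂²) − 1] = ½[√1.762 − 1] = 0.164.
y₁ = 0.164 × 4.41 = 0.722 m.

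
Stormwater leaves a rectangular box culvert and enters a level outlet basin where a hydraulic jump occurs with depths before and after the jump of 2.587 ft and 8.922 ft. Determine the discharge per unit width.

For a rectangular channel the momentum equation gives q² = ½·g·y₁·y₂·(y₁ + y₂) = ½×32.2×2.587×8.922×11.51 = 4277.
q = √4277 = 65.40 ft²/s.

q = 65.40 ft²/s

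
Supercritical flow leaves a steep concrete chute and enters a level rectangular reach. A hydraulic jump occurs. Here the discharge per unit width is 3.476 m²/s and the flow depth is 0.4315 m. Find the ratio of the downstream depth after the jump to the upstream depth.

V₁ = q/y₁ = 3.476/0.4315 = 8.056 m/s. Fr₁ = V₁/√(g·y₁) = 8.056/√(9.81×0.4315) = 3.915.
Conjugate-depth relation: y₂/y₁ = ½[√(1 + 8Fr₁²) − 1] = ½[√123.64 − 1] = 5.060.

y₂/y₁ = 5.060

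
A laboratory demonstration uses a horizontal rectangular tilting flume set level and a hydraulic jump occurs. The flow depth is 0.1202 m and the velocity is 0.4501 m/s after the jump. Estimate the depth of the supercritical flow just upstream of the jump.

Fr₂ = V₂/√(g·y₂) = 0.4501/√(9.81×0.1202) = 0.4145.
The Bélanger relation is symmetric: y₁/y₂ = ½[√(1 + 8Fr₂²) − 1] = ½[√2.3745 − 1] = 0.2705.
y₁ = 0.2705 × 0.1202 = 0.03251 m.

y₁ = 0.03251 m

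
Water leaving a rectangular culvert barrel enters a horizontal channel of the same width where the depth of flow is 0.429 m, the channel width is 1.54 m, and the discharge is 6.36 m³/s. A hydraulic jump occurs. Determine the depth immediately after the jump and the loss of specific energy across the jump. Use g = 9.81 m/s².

y₂ = 2.64 m; ΔE = 2.39 m

q = Q/b = 6.36/1.54 = 4.13 m²/s; V₁ = q/y₁ = 9.63 m/s. Fr₁ = V₁/√(g·y₁) = 4.69.
Conjugate-depth relation: y₂/y₁ = ½[√(1 + 8Fr₁²) − 1] = ½[√177.2 − 1] = 6.16.
y₂ = 6.16 × 0.429 = 2.64 m.
Head loss: ΔE = (y₂ − y₁)³/(4y₁y₂) = (2.64 − 0.429)³/(4×0.429×2.64) = 10.8/4.53 = 2.39 m.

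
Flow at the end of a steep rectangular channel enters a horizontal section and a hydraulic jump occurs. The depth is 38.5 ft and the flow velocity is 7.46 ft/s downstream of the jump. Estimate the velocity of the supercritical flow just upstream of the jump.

V₁ = 90.0 ft/s

Fr₂ = V₂/√(g·y₂) = 7.46/√(32.2×38.5) = 0.212.
Applying the sequent-depth relation in reverse, y₁/y₂ = ½[√(1 + 8Fr₂²) − 1] = ½[√1.359 − 1] = 0.0829.
y₁ = 0.0829 × 38.5 = 3.19 ft.
V₁ = q/y₁ = 287/3.19 = 90.0 ft/s.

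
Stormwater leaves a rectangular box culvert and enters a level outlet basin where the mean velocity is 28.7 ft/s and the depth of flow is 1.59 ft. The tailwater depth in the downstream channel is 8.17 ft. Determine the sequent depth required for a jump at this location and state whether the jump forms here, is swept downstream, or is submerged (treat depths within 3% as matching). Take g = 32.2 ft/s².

y₂ = 8.26 ft; the jump forms here

Fr₁ = V₁/√(g·y₁) = 28.7/√(32.2×1.59) = 4.01.
Conjugate-depth relation: y₂/y₁ = ½[√(1 + 8Fr₁²) − 1] = ½[√129.7 − 1] = 5.19.
y₂ = 5.19 × 1.59 = 8.26 ft.
Tailwater y_tw = 8.17 ft: y_tw ≈ y₂, so the jump forms here.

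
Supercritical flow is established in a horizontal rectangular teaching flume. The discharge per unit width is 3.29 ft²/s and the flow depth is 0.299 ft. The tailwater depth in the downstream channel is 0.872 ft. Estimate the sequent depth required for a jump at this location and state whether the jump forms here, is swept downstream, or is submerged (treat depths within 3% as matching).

V₁ = q/y₁ = 3.29/0.299 = 11.0 ft/s. Fr₁ = V₁/√(g·y₁) = 11.0/√(32.2×0.299) = 3.55.
Sequent-depth ratio: y₂/y₁ = ½[√(1 + 8Fr₁²) − 1] = ½[√101.6 − 1] = 4.54.
y₂ = 4.54 × 0.299 = 1.36 ft.
Tailwater y_tw = 0.872 ft: y_tw < y₂, so the jump is swept downstream.

y₂ = 1.36 ft; the jump is swept downstream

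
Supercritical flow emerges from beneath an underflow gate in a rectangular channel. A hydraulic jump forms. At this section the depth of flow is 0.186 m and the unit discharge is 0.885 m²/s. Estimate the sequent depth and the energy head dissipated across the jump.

y₂ = 0.838 m; ΔE = 0.445 m

V₁ = q/y₁ = 0.885/0.186 = 4.76 m/s. Fr₁ = V₁/√(g·y₁) = 4.76/√(9.81×0.186) = 3.52.
Conjugate-depth relation: y₂/y₁ = ½[√(1 + 8Fr₁²) − 1] = ½[√100.3 − 1] = 4.51.
y₂ = 4.51 × 0.186 = 0.838 m.
Head loss: ΔE = (y₂ − y₁)³/(4y₁y₂) = (0.838 − 0.186)³/(4×0.186×0.838) = 0.277/0.624 = 0.445 m.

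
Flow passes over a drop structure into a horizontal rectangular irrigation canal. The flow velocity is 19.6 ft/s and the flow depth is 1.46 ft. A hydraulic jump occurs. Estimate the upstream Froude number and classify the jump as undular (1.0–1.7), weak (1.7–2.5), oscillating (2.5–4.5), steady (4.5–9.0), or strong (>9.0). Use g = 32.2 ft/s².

Fr₁ = 2.86; oscillating jump

Fr₁ = V₁/√(g·y₁) = 19.6/√(32.2×1.46) = 2.86.
Fr₁ = 2.86 lies in the oscillating range.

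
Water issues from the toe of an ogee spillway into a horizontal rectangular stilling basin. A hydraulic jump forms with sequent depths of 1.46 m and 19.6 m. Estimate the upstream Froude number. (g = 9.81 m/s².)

For a rectangular channel the momentum equation gives q² = ½·g·y₁·y₂·(y₁ + y₂) = ½×9.81×1.46×19.6×21.1 = 2956.
q = √2956 = 54.4 m²/s.
V₁ = q/y₁ = 37.2 m/s; Fr₁ = V₁/√(g·y₁) = 9.84.

Fr₁ = 9.84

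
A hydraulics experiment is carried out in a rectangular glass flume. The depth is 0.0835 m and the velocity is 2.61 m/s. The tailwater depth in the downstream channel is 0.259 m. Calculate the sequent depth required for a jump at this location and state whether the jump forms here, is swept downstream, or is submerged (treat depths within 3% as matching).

y₂ = 0.301 m; the jump is swept downstream

Fr₁ = V₁/√(g·y₁) = 2.61/√(9.81×0.0835) = 2.88.
Conjugate-depth relation: y₂/y₁ = ½[√(1 + 8Fr₁²) − 1] = ½[√67.53 − 1] = 3.61.
y₂ = 3.61 × 0.0835 = 0.301 m.
Tailwater y_tw = 0.259 m: y_tw < y₂, so the jump is swept downstream.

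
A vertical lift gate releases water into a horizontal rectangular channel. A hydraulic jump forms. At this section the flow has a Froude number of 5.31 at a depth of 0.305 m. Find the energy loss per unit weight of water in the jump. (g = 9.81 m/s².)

Fr₁ = 5.31 (given).
From the momentum equation for a rectangular channel, y₂/y₁ = ½[√(1 + 8Fr₁²) − 1] = ½[√226.6 − 1] = 7.03.
y₂ = 7.03 × 0.305 = 2.14 m.
V₁ = Fr₁·√(g·y₁) = 5.31×√(9.81×0.305) = 9.18 m/s; q = V₁·y₁ = 2.80 m²/s. V₂ = q/y₂ = 2.80/2.14 = 1.31 m/s. E₁ = y₁ + V₁²/2g = 4.60 m; E₂ = y₂ + V₂²/2g = 2.23 m. ΔE = E₁ − E₂ = 2.37 m.

ΔE = 2.37 m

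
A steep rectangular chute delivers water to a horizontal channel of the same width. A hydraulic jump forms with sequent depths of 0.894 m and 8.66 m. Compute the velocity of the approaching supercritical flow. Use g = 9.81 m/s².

V₁ = 21.3 m/s

For a rectangular channel the momentum equation gives q² = ½·g·y₁·y₂·(y₁ + y₂) = ½×9.81×0.894×8.66×9.55 = 363.
q = √363 = 19.0 m²/s.
V₁ = q/y₁ = 19.0/0.894 = 21.3 m/s.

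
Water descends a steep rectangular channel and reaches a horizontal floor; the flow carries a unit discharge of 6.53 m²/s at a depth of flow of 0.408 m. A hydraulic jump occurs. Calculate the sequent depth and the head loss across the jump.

y₂ = 4.42 m; ΔE = 8.94 m

V₁ = q/y₁ = 6.53/0.408 = 16.0 m/s. Fr₁ = V₁/√(g·y₁) = 16.0/√(9.81×0.408) = 8.00.
Conjugate-depth relation: y₂/y₁ = ½[√(1 + 8Fr₁²) − 1] = ½[√513.0 − 1] = 10.8.
y₂ = 10.8 × 0.408 = 4.42 m.
V₂ = q/y₂ = 6.53/4.42 = 1.48 m/s. E₁ = y₁ + V₁²/2g = 13.5 m; E₂ = y₂ + V₂²/2g = 4.53 m. ΔE = E₁ − E₂ = 8.94 m.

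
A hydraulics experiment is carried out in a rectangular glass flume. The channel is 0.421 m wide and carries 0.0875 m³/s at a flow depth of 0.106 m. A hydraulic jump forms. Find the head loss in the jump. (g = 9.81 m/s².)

q = Q/b = 0.0875/0.421 = 0.208 m²/s; V₁ = q/y₁ = 1.96 m/s. Fr₁ = V₁/√(g·y₁) = 1.92.
From the momentum equation for a rectangular channel, y₂/y₁ = ½[√(1 + 8Fr₁²) − 1] = ½[√30.58 − 1] = 2.26.
y₂ = 2.26 × 0.106 = 0.240 m.
V₂ = q/y₂ = 0.208/0.240 = 0.866 m/s. E₁ = y₁ + V₁²/2g = 0.302 m; E₂ = y₂ + V₂²/2g = 0.278 m. ΔE = E₁ − E₂ = 0.0237 m.

ΔE = 0.0237 m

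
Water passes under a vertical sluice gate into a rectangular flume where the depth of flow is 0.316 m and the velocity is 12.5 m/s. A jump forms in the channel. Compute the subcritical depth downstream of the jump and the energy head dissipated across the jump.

y₂ = 3.02 m; ΔE = 5.17 m

Fr₁ = V₁/√(g·y₁) = 12.5/√(9.81×0.316) = 7.10.
Conjugate-depth relation: y₂/y₁ = ½[√(1 + 8Fr₁²) − 1] = ½[√404.2 − 1] = 9.55.
y₂ = 9.55 × 0.316 = 3.02 m.
q = V₁·y₁ = 12.5 × 0.316 = 3.95 m²/s. V₂ = q/y₂ = 3.95/3.02 = 1.31 m/s. E₁ = y₁ + V₁²/2g = 8.28 m; E₂ = y₂ + V₂²/2g = 3.11 m. ΔE = E₁ − E₂ = 5.17 m.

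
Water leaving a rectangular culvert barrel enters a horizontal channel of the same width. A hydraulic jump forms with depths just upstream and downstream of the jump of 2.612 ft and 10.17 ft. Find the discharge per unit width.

For a rectangular channel the momentum equation gives q² = ½·g·y₁·y₂·(y₁ + y₂) = ½×32.2×2.612×10.17×12.78 = 5467.
q = √5467 = 73.94 ft²/s.

q = 73.94 ft²/s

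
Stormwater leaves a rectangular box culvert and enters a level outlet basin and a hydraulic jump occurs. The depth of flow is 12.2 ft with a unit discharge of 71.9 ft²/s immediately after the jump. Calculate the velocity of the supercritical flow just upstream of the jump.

V₂ = q/y₂ = 71.9/12.2 = 5.89 ft/s; Fr₂ = V₂/√(g·y₂) = 0.297.
Applying the sequent-depth relation in reverse, y₁/y₂ = ½[√(1 + 8Fr₂²) − 1] = ½[√1.707 − 1] = 0.153.
y₁ = 0.153 × 12.2 = 1.87 ft.
V₁ = q/y₁ = 71.9/1.87 = 38.4 ft/s.

V₁ = 38.4 ft/s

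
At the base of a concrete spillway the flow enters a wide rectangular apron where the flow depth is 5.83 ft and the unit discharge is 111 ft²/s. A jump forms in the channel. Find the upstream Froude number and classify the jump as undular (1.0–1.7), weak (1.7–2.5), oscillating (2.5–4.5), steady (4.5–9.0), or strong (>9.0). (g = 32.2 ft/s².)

V₁ = q/y₁ = 111/5.83 = 19.0 ft/s. Fr₁ = V₁/√(g·y₁) = 19.0/√(32.2×5.83) = 1.39.
Fr₁ = 1.39 lies in the undular range.

Fr₁ = 1.39; undular jump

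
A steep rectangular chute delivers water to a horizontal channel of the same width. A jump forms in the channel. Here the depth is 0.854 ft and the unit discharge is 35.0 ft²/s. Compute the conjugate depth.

y₂ = 9.02 ft

V₁ = q/y₁ = 35.0/0.854 = 41.0 ft/s. Fr₁ = V₁/√(g·y₁) = 41.0/√(32.2×0.854) = 7.82.
From the momentum equation for a rectangular channel, y₂/y₁ = ½[√(1 + 8Fr₁²) − 1] = ½[√489.6 − 1] = 10.6.
y₂ = 10.6 × 0.854 = 9.02 ft.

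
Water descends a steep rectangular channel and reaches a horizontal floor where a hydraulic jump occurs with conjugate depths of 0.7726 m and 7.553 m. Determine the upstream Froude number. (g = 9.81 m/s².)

For a rectangular channel the momentum equation gives q² = ½·g·y₁·y₂·(y₁ + y₂) = ½×9.81×0.7726×7.553×8.326 = 238.3.
q = √238.3 = 15.44 m²/s.
V₁ = q/y₁ = 19.98 m/s; Fr₁ = V₁/√(g·y₁) = 7.258.

Fr₁ = 7.258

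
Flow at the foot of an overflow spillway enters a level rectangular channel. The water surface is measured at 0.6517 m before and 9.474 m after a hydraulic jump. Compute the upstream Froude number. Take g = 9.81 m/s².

For a rectangular channel the momentum equation gives q² = ½·g·y₁·y₂·(y₁ + y₂) = ½×9.81×0.6517×9.474×10.13 = 306.7.
q = √306.7 = 17.51 m²/s.
V₁ = q/y₁ = 26.87 m/s; Fr₁ = V₁/√(g·y₁) = 10.63.

Fr₁ = 10.63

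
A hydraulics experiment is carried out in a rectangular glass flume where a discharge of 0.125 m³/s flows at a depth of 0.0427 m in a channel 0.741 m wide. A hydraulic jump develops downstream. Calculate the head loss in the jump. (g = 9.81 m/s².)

ΔE = 0.478 m

q = Q/b = 0.125/0.741 = 0.169 m²/s; V₁ = q/y₁ = 3.95 m/s. Fr₁ = V₁/√(g·y₁) = 6.10.
From the momentum equation for a rectangular channel, y₂/y₁ = ½[√(1 + 8Fr₁²) − 1] = ½[√299.1 − 1] = 8.15.
y₂ = 8.15 × 0.0427 = 0.348 m.
Head loss: ΔE = (y₂ − y₁)³/(4y₁y₂) = (0.348 − 0.0427)³/(4×0.0427×0.348) = 0.0284/0.0594 = 0.478 m.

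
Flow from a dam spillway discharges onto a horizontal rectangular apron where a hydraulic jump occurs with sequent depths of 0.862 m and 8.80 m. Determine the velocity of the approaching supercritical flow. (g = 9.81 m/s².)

V₁ = 22.0 m/s

For a rectangular channel the momentum equation gives q² = ½·g·y₁·y₂·(y₁ + y₂) = ½×9.81×0.862×8.80×9.66 = 359.
q = √359 = 19.0 m²/s.
V₁ = q/y₁ = 19.0/0.862 = 22.0 m/s.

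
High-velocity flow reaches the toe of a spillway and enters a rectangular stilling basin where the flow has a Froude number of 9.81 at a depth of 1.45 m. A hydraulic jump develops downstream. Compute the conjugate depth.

y₂ = 19.4 m

Fr₁ = 9.81 (given).
Bélanger equation: y₂/y₁ = ½[√(1 + 8Fr₁²) − 1] = ½[√770.9 − 1] = 13.4.
y₂ = 13.4 × 1.45 = 19.4 m.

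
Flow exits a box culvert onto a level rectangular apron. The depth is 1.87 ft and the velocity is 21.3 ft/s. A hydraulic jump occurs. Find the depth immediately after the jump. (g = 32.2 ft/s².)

y₂ = 6.38 ft

Fr₁ = V₁/√(g·y₁) = 21.3/√(32.2×1.87) = 2.74.
From the momentum equation for a rectangular channel, y₂/y₁ = ½[√(1 + 8Fr₁²) − 1] = ½[√61.28 − 1] = 3.41.
y₂ = 3.41 × 1.87 = 6.38 ft.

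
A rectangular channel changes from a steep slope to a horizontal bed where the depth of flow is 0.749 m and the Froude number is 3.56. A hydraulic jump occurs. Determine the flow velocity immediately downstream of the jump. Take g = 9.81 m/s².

V₂ = 2.12 m/s

Fr₁ = 3.56 (given).
Bélanger equation: y₂/y₁ = ½[√(1 + 8Fr₁²) − 1] = ½[√102.4 − 1] = 4.56.
y₂ = 4.56 × 0.749 = 3.41 m.
V₁ = Fr₁·√(g·y₁) = 3.56×√(9.81×0.749) = 9.65 m/s; q = V₁·y₁ = 7.23 m²/s.
V₂ = q/y₂ = 7.23/3.41 = 2.12 m/s.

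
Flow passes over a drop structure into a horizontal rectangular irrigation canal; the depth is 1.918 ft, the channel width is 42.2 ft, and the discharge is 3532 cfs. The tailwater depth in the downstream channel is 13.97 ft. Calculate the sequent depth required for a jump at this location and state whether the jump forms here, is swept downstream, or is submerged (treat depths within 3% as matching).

y₂ = 14.13 ft; the jump forms here

q = Q/b = 3532/42.2 = 83.70 ft²/s; V₁ = q/y₁ = 43.64 ft/s. Fr₁ = V₁/√(g·y₁) = 5.553.
Conjugate-depth relation: y₂/y₁ = ½[√(1 + 8Fr₁²) − 1] = ½[√247.66 − 1] = 7.369.
y₂ = 7.369 × 1.918 = 14.13 ft.
Tailwater y_tw = 13.97 ft: y_tw ≈ y₂, so the jump forms here.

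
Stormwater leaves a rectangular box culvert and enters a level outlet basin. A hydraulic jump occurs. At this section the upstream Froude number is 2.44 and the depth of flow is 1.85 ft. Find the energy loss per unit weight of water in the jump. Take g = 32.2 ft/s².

ΔE = 1.21 ft

Fr₁ = 2.44 (given).
By Bélanger, y₂/y₁ = ½[√(1 + 8Fr₁²) − 1] = ½[√48.63 − 1] = 2.99.
y₂ = 2.99 × 1.85 = 5.53 ft.
V₁ = Fr₁·√(g·y₁) = 2.44×√(32.2×1.85) = 18.8 ft/s; q = V₁·y₁ = 34.8 ft²/s. V₂ = q/y₂ = 34.8/5.53 = 6.31 ft/s. E₁ = y₁ + V₁²/2g = 7.36 ft; E₂ = y₂ + V₂²/2g = 6.14 ft. ΔE = E₁ − E₂ = 1.21 ft.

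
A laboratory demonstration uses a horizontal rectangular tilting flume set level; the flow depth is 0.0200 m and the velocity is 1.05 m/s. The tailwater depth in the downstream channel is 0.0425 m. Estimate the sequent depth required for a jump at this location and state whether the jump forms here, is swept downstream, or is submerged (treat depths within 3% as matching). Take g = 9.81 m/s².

y₂ = 0.0578 m; the jump is swept downstream

Fr₁ = V₁/√(g·y₁) = 1.05/√(9.81×0.0200) = 2.37.
Sequent-depth ratio: y₂/y₁ = ½[√(1 + 8Fr₁²) − 1] = ½[√45.95 − 1] = 2.89.
y₂ = 2.89 × 0.0200 = 0.0578 m.
Tailwater y_tw = 0.0425 m: y_tw < y₂, so the jump is swept downstream.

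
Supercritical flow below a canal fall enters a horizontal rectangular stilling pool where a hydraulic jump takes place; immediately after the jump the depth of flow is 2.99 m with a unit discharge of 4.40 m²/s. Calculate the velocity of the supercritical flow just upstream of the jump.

V₂ = q/y₂ = 4.40/2.99 = 1.47 m/s; Fr₂ = V₂/√(g·y₂) = 0.272.
The Bélanger relation is symmetric: y₁/y₂ = ½[√(1 + 8Fr₂²) − 1] = ½[√1.591 − 1] = 0.131.
y₁ = 0.131 × 2.99 = 0.390 m.
V₁ = q/y₁ = 4.40/0.390 = 11.3 m/s.

V₁ = 11.3 m/s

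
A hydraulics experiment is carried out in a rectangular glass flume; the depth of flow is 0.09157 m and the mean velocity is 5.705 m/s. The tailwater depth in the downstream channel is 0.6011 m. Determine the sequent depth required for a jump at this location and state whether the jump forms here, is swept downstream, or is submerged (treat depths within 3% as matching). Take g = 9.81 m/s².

y₂ = 0.7351 m; the jump is swept downstream

Fr₁ = V₁/√(g·y₁) = 5.705/√(9.81×0.09157) = 6.019.
Bélanger equation: y₂/y₁ = ½[√(1 + 8Fr₁²) − 1] = ½[√290.85 − 1] = 8.027.
y₂ = 8.027 × 0.09157 = 0.7351 m.
Tailwater y_tw = 0.6011 m: y_tw < y₂, so the jump is swept downstream.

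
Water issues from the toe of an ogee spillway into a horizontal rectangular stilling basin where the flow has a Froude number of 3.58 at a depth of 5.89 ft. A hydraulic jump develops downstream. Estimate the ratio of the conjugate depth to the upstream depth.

y₂/y₁ = 4.59

Fr₁ = 3.58 (given).
Conjugate-depth relation: y₂/y₁ = ½[√(1 + 8Fr₁²) − 1] = ½[√103.5 − 1] = 4.59.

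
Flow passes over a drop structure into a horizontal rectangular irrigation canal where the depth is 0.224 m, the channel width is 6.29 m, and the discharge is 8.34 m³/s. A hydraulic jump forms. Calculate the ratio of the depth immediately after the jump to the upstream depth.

q = Q/b = 8.34/6.29 = 1.33 m²/s; V₁ = q/y₁ = 5.92 m/s. Fr₁ = V₁/√(g·y₁) = 3.99.
Bélanger equation: y₂/y₁ = ½[√(1 + 8Fr₁²) − 1] = ½[√128.6 − 1] = 5.17.

y₂/y₁ = 5.17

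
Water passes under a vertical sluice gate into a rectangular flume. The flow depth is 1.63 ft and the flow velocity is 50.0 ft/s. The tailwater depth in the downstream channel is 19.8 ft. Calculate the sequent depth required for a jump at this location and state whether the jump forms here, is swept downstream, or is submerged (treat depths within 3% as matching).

Fr₁ = V₁/√(g·y₁) = 50.0/√(32.2×1.63) = 6.90.
Bélanger equation: y₂/y₁ = ½[√(1 + 8Fr₁²) − 1] = ½[√382.1 − 1] = 9.27.
y₂ = 9.27 × 1.63 = 15.1 ft.
Tailwater y_tw = 19.8 ft: y_tw > y₂, so the jump is submerged.

y₂ = 15.1 ft; the jump is submerged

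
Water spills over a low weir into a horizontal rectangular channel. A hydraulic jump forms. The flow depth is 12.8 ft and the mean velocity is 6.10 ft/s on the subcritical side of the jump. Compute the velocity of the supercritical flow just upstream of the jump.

V₁ = 39.1 ft/s

Fr₂ = V₂/√(g·y₂) = 6.10/√(32.2×12.8) = 0.300.
Applying the sequent-depth relation in reverse, y₁/y₂ = ½[√(1 + 8Fr₂²) − 1] = ½[√1.722 − 1] = 0.156.
y₁ = 0.156 × 12.8 = 2.00 ft.
V₁ = q/y₁ = 78.1/2.00 = 39.1 ft/s.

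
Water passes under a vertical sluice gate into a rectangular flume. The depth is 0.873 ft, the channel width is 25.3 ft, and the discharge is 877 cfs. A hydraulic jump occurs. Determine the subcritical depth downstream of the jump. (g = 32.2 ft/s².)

q = Q/b = 877/25.3 = 34.7 ft²/s; V₁ = q/y₁ = 39.7 ft/s. Fr₁ = V₁/√(g·y₁) = 7.49.
Conjugate-depth relation: y₂/y₁ = ½[√(1 + 8Fr₁²) − 1] = ½[√449.7 − 1] = 10.1.
y₂ = 10.1 × 0.873 = 8.82 ft.

y₂ = 8.82 ft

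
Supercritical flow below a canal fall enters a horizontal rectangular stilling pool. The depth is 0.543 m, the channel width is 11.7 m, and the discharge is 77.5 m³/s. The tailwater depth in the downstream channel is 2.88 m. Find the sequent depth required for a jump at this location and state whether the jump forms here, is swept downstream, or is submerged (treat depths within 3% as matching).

q = Q/b = 77.5/11.7 = 6.62 m²/s; V₁ = q/y₁ = 12.2 m/s. Fr₁ = V₁/√(g·y₁) = 5.29.
Sequent-depth ratio: y₂/y₁ = ½[√(1 + 8Fr₁²) − 1] = ½[√224.5 − 1] = 6.99.
y₂ = 6.99 × 0.543 = 3.80 m.
Tailwater y_tw = 2.88 m: y_tw < y₂, so the jump is swept downstream.

y₂ = 3.80 m; the jump is swept downstream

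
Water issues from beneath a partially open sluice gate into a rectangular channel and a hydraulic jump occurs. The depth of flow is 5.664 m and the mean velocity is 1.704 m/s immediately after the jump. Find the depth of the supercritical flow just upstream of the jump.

y₁ = 0.5404 m

Fr₂ = V₂/√(g·y₂) = 1.704/√(9.81×5.664) = 0.2286.
Applying the sequent-depth relation in reverse, y₁/y₂ = ½[√(1 + 8Fr₂²) − 1] = ½[√1.4181 − 1] = 0.09541.
y₁ = 0.09541 × 5.664 = 0.5404 m.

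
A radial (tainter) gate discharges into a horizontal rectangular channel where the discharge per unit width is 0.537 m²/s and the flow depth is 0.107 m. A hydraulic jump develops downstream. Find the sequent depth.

y₂ = 0.690 m

V₁ = q/y₁ = 0.537/0.107 = 5.02 m/s. Fr₁ = V₁/√(g·y₁) = 5.02/√(9.81×0.107) = 4.90.
By Bélanger, y₂/y₁ = ½[√(1 + 8Fr₁²) − 1] = ½[√193.0 − 1] = 6.45.
y₂ = 6.45 × 0.107 = 0.690 m.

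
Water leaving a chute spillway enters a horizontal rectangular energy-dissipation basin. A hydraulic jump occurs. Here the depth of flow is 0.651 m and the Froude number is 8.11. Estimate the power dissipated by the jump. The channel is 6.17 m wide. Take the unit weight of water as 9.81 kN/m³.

P = 11899 kW

Fr₁ = 8.11 (given).
Conjugate-depth relation: y₂/y₁ = ½[√(1 + 8Fr₁²) − 1] = ½[√527.2 − 1] = 11.0.
y₂ = 11.0 × 0.651 = 7.15 m.
Head loss: ΔE = (y₂ − y₁)³/(4y₁y₂) = (7.15 − 0.651)³/(4×0.651×7.15) = 274/18.6 = 14.7 m.
V₁ = Fr₁·√(g·y₁) = 8.11×√(9.81×0.651) = 20.5 m/s; q = V₁·y₁ = 13.3 m²/s. Q = q·b = 13.3 × 6.17 = 82.3 m³/s. P = γ·Q·ΔE = 9.81 × 82.3 × 14.7 = 11899 kW.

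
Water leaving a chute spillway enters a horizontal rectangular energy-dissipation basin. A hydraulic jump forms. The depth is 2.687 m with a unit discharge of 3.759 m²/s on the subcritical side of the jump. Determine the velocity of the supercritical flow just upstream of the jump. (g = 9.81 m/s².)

V₁ = 10.66 m/s

V₂ = q/y₂ = 3.759/2.687 = 1.399 m/s; Fr₂ = V₂/√(g·y₂) = 0.2725.
From the momentum equation (using Fr₂), y₁/y₂ = ½[√(1 + 8Fr₂²) − 1] = ½[√1.5940 − 1] = 0.1313.
y₁ = 0.1313 × 2.687 = 0.3527 m.
V₁ = q/y₁ = 3.759/0.3527 = 10.66 m/s.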